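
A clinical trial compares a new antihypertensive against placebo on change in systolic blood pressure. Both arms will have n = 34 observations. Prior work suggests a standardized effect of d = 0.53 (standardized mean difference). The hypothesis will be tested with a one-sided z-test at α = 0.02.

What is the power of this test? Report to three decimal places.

Noncentrality parameter: δ = d·√(n/2) = 0.53 × √(34/2) = 2.1852
One-sided α = 0.02 → critical value z_{0.02} = 2.054.
Power = Φ(δ − 2.054) = Φ(0.131) = 0.5523.

Power ≈ 0.552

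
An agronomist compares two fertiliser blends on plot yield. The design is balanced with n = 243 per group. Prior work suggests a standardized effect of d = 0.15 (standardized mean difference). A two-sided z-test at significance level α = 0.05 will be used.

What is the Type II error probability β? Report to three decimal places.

β ≈ 0.620

Noncentrality parameter: δ = d·√(n/2) = 0.15 × √(243/2) = 1.6534
Two-sided α = 0.05 → critical value z_{0.025} = 1.960.
Power = Φ(δ − 1.960) + Φ(−δ − 1.960) = Φ(-0.307) + Φ(-3.613) = 0.3796 + 0.0002 = 0.3797.
Type II error: β = 1 − power = 1 − 0.3797 = 0.6203.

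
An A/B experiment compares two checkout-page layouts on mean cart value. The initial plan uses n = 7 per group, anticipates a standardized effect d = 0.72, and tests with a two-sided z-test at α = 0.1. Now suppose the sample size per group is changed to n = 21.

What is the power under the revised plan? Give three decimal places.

Power ≈ 0.754

With n = 21 per group: δ = d·√(n/2) = 0.72 × √(21/2) = 2.3331. Critical value z_{0.05} = 1.645.
Revised power = Φ(δ − 1.645) + Φ(−δ − 1.645) = Φ(0.688) + Φ(-3.978) = 0.7543 + 0.0000 = 0.7544.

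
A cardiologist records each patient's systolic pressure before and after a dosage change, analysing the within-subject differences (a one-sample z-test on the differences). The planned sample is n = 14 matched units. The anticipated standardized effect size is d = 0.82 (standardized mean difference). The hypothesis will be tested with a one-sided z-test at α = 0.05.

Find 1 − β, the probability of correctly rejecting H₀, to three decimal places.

Noncentrality parameter: δ = d·√n = 0.82 × √14 = 3.0682
One-sided α = 0.05 → critical value z_{0.05} = 1.645.
Power = P(Z > 1.645 − δ) = Φ(1.423) = 0.9227.

Power ≈ 0.923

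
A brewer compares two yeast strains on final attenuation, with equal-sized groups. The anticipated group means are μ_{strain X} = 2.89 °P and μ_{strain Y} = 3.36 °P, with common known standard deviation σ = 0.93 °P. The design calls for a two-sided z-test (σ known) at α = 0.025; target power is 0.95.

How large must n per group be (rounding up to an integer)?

n = 119 per group

Standardized effect: d = |μ_{strain X} − μ_{strain Y}| / σ = |2.89 − 3.36| / 0.93 = 0.5054
Set Φ(δ − 2.241) = 0.95; then δ − 2.241 = Φ⁻¹(0.95) = 1.645, giving δ = 3.886.
(The Φ(−δ − z_{α/2}) term is vanishingly small for δ > 0 and is dropped in the standard sample-size formula.)
δ = d·√(n/2) ⇒ n = 2(δ/d)² = 2 × (3.886 / 0.5054)² = 118.27.
Rounding up, n = 119 per group.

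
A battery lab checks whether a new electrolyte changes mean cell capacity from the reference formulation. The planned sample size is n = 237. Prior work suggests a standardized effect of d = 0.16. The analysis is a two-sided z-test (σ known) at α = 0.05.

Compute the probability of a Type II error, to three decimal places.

Noncentrality parameter: δ = d·√n = 0.16 × √237 = 2.4632
Critical value for a two-sided test at α = 0.05: z_{α/2} = 1.960.
Power = Φ(δ − 1.960) + Φ(−δ − 1.960) = Φ(0.503) + Φ(-4.423) = 0.6926 + 0.0000 = 0.6926.
Type II error: β = 1 − power = 1 − 0.6926 = 0.3074.

β ≈ 0.307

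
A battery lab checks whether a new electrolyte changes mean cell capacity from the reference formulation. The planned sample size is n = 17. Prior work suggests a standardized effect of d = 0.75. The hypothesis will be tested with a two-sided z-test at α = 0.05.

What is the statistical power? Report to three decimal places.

Power ≈ 0.871

Noncentrality parameter: δ = d·√n = 0.75 × √17 = 3.0923
Critical value for a two-sided test at α = 0.05: z_{α/2} = 1.960.
Power = Φ(δ − 1.960) + Φ(−δ − 1.960) = Φ(1.132) + Φ(-5.052) = 0.8713 + 0.0000 = 0.8713.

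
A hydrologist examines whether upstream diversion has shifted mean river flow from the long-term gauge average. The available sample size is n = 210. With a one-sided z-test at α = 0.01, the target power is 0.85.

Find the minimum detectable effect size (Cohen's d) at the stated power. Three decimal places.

d ≈ 0.232

Required noncentrality: δ = z_{0.01} + z_{0.15} = 2.326 + 1.036 = 3.363.
δ = d·√n ⇒ d = δ/√n = 3.363/√210 = 0.2321.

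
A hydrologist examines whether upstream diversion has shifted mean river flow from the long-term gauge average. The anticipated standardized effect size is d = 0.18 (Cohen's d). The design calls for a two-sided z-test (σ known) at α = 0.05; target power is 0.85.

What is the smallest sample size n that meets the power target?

For power 0.85 need Φ(δ − z_{0.025}) = 0.85, so δ = z_{0.025} + z_{0.15} = 1.960 + 1.036 = 2.996.
(The Φ(−δ − z_{α/2}) term is vanishingly small for δ > 0 and is dropped in the standard sample-size formula.)
δ = d·√n ⇒ n = (δ/d)² = (2.996 / 0.18)² = 277.11.
Round up to the next whole unit.

n = 278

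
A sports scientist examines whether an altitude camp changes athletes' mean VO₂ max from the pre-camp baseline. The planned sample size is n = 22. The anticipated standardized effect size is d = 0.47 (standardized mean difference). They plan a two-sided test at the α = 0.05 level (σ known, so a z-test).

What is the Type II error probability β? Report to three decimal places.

β ≈ 0.403

Noncentrality parameter: δ = d·√n = 0.47 × √22 = 2.2045
Critical value for a two-sided test at α = 0.05: z_{α/2} = 1.960.
Power = Φ(δ − 1.960) + Φ(−δ − 1.960) = Φ(0.245) + Φ(-4.164) = 0.5966 + 0.0000 = 0.5966.
Type II error: β = 1 − power = 1 − 0.5966 = 0.4034.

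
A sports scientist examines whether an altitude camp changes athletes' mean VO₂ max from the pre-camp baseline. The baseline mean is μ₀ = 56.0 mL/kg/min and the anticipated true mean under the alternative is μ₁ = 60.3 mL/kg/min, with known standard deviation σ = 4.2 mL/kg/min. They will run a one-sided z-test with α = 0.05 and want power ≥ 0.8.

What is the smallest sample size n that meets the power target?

n = 6

Standardized effect: d = |μ₁ − μ₀| / σ = |60.3 − 56.0| / 4.2 = 1.0238
Set Φ(δ − 1.645) = 0.8; then δ − 1.645 = Φ⁻¹(0.8) = 0.842, giving δ = 2.486.
δ = d·√n ⇒ n = (δ/d)² = (2.486 / 1.0238)² = 5.90.
Rounding up, n = 6.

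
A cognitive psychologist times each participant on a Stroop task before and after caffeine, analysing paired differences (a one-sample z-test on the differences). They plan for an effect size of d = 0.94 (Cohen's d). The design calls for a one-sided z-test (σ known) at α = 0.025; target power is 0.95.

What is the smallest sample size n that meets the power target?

n = 15

Set Φ(δ − 1.960) = 0.95; then δ − 1.960 = Φ⁻¹(0.95) = 1.645, giving δ = 3.605.
δ = d·√n ⇒ n = (δ/d)² = (3.605 / 0.94)² = 14.71.
Rounding up, n = 15.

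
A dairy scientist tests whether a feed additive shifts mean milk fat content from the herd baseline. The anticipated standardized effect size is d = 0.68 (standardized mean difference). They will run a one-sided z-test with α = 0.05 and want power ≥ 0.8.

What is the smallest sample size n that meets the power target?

Set Φ(δ − 1.645) = 0.8; then δ − 1.645 = Φ⁻¹(0.8) = 0.842, giving δ = 2.486.
δ = d·√n ⇒ n = (δ/d)² = (2.486 / 0.68)² = 13.37.
Rounding up, n = 14.

n = 14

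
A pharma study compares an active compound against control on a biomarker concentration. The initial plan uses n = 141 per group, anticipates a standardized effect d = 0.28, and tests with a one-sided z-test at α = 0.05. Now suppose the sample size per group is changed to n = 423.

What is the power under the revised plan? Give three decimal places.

With n = 423 per group: δ = d·√(n/2) = 0.28 × √(423/2) = 4.0721. Critical value z_{0.05} = 1.645.
Revised power = P(Z > 1.645 − δ) = Φ(2.427) = 0.9924.

Power ≈ 0.992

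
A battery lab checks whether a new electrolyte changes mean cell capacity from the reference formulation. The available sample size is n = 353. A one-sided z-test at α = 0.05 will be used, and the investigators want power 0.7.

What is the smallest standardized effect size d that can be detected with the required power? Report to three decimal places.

Need Φ(δ − 1.645) = 0.7, so δ = 1.645 + 0.524 = 2.169.
δ = d·√n ⇒ d = δ/√n = 2.169/√353 = 0.1155.

d ≈ 0.115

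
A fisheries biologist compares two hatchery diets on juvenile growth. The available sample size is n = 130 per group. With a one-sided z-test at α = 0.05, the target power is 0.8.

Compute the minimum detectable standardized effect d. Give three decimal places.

Need Φ(δ − 1.645) = 0.8, so δ = 1.645 + 0.842 = 2.486.
δ = d·√(n/2) ⇒ d = δ/√(n/2) = 2.486/√(130/2) = 0.3084.

d ≈ 0.308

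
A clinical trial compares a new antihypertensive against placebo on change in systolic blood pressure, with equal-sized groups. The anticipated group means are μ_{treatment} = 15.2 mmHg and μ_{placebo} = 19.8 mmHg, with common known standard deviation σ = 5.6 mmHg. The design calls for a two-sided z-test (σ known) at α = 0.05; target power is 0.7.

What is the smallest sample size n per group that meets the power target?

n = 19 per group

Standardized effect: d = |μ_{treatment} − μ_{placebo}| / σ = |15.2 − 19.8| / 5.6 = 0.8214
For power 0.7 need Φ(δ − z_{0.025}) = 0.7, so δ = z_{0.025} + z_{0.30} = 1.960 + 0.524 = 2.484.
(The Φ(−δ − z_{α/2}) term is vanishingly small for δ > 0 and is dropped in the standard sample-size formula.)
δ = d·√(n/2) ⇒ n = 2(δ/d)² = 2 × (2.484 / 0.8214)² = 18.29.
Round up to the next whole unit.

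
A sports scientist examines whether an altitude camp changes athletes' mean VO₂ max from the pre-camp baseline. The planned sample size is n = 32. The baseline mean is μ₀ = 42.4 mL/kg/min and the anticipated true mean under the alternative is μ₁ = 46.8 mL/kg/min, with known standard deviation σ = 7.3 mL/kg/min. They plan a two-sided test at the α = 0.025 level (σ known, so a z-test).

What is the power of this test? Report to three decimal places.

Standardized effect: d = |μ₁ − μ₀| / σ = |46.8 − 42.4| / 7.3 = 0.6027
Noncentrality parameter: δ = d·√n = 0.6027 × √32 = 3.4096
Two-sided α = 0.025 → critical value z_{0.0125} = 2.241.
Power = Φ(δ − 2.241) + Φ(−δ − 2.241) = Φ(1.168) + Φ(-5.651) = 0.8786 + 0.0000 = 0.8786.

Power ≈ 0.879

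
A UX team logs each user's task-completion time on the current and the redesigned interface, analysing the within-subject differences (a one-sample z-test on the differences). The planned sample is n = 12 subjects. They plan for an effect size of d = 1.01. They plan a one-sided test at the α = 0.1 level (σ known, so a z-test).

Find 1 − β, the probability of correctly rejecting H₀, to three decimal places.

Noncentrality parameter: δ = d·√n = 1.01 × √12 = 3.4987
One-sided α = 0.1 → critical value z_{0.1} = 1.282.
Power = P(Z > 1.282 − δ) = Φ(2.217) = 0.9867.

Power ≈ 0.987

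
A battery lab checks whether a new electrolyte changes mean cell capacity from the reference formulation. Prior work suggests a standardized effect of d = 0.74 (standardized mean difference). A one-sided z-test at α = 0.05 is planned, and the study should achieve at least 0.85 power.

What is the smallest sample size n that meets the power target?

Set Φ(δ − 1.645) = 0.85; then δ − 1.645 = Φ⁻¹(0.85) = 1.036, giving δ = 2.681.
δ = d·√n ⇒ n = (δ/d)² = (2.681 / 0.74)² = 13.13.
Round up to the next whole unit.

n = 14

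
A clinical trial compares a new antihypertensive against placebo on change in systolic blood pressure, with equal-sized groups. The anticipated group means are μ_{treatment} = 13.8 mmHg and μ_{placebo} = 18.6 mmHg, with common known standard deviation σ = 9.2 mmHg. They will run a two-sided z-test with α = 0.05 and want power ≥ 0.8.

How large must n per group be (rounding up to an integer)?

Standardized effect: d = |μ_{treatment} − μ_{placebo}| / σ = |13.8 − 18.6| / 9.2 = 0.5217
Set Φ(δ − 1.960) = 0.8; then δ − 1.960 = Φ⁻¹(0.8) = 0.842, giving δ = 2.802.
(For δ > 0 the lower-tail rejection region contributes negligibly to power, so the one-term inversion is standard.)
δ = d·√(n/2) ⇒ n = 2(δ/d)² = 2 × (2.802 / 0.5217)² = 57.67.
Round up to the next whole unit.

n = 58 per group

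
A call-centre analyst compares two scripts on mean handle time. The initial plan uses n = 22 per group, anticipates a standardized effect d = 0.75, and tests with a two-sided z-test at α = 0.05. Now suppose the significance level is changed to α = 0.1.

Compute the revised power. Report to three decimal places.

Power ≈ 0.800

δ = d·√(n/2) = 0.75 × √(22/2) = 2.4875 (unchanged). New critical value: z_{0.05} = 1.645.
Revised power = Φ(δ − 1.645) + Φ(−δ − 1.645) = Φ(0.843) + Φ(-4.132) = 0.8003 + 0.0000 = 0.8003.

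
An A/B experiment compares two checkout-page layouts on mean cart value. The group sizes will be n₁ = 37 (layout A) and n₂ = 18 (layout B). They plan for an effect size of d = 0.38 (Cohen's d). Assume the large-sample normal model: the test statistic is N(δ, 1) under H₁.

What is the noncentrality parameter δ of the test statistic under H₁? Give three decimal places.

The noncentrality parameter scales effect size by the design's sample-size factor: δ = d / √(1/n₁ + 1/n₂) = 0.38 / √(1/37 + 1/18) = 1.3223

δ ≈ 1.322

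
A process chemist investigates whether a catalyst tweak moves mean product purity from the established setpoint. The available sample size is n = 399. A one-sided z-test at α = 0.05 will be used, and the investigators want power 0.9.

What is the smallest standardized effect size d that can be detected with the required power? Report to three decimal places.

d ≈ 0.147

Need Φ(δ − 1.645) = 0.9, so δ = 1.645 + 1.282 = 2.926.
δ = d·√n ⇒ d = δ/√n = 2.926/√399 = 0.1465.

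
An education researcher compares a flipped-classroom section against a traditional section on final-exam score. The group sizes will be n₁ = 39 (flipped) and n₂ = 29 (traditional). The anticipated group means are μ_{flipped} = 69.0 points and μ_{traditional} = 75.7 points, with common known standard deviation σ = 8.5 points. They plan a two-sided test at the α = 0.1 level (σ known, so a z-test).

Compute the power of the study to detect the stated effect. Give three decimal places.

Standardized effect: d = |μ_{flipped} − μ_{traditional}| / σ = |69.0 − 75.7| / 8.5 = 0.7882
Noncentrality parameter: δ = d / √(1/n₁ + 1/n₂) = 0.7882 / √(1/39 + 1/29) = 3.2146
Two-sided α = 0.1 → critical value z_{0.05} = 1.645.
Power = Φ(δ − 1.645) + Φ(−δ − 1.645) = Φ(1.570) + Φ(-4.859) = 0.9418 + 0.0000 = 0.9418.

Power ≈ 0.942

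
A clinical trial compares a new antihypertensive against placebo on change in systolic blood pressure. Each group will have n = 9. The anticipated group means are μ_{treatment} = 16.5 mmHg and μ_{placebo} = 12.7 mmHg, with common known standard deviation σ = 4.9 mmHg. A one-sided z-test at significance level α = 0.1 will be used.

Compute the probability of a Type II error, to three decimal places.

Standardized effect: d = |μ_{treatment} − μ_{placebo}| / σ = |16.5 − 12.7| / 4.9 = 0.7755
Noncentrality parameter: δ = d·√(n/2) = 0.7755 × √(9/2) = 1.6451
One-sided α = 0.1 → critical value z_{0.1} = 1.282.
Power = Φ(δ − 1.282) = Φ(0.364) = 0.6419.
Type II error: β = 1 − power = 1 − 0.6419 = 0.3581.

β ≈ 0.358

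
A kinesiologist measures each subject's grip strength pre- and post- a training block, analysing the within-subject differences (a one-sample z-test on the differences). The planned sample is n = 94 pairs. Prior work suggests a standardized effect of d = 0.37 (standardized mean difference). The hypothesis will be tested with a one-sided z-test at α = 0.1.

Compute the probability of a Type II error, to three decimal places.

β ≈ 0.011

Noncentrality parameter: λ = d·√n = 0.37 × √94 = 3.5873
One-sided α = 0.1 → critical value z_{0.1} = 1.282.
Power = Φ(λ − 1.282) = Φ(2.306) = 0.9894.
Type II error: β = 1 − power = 1 − 0.9894 = 0.0106.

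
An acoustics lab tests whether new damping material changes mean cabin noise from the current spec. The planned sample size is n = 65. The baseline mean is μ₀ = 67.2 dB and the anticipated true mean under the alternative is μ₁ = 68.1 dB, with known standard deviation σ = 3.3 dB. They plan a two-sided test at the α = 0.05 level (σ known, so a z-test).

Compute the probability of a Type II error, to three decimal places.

Standardized effect: d = |μ₁ − μ₀| / σ = |68.1 − 67.2| / 3.3 = 0.2727
Noncentrality parameter: λ = d·√n = 0.2727 × √65 = 2.1988
Two-sided α = 0.05 → critical value z_{0.025} = 1.960.
Power = Φ(λ − 1.960) + Φ(−λ − 1.960) = Φ(0.239) + Φ(-4.159) = 0.5944 + 0.0000 = 0.5944.
Type II error: β = 1 − power = 1 − 0.5944 = 0.4056.

β ≈ 0.406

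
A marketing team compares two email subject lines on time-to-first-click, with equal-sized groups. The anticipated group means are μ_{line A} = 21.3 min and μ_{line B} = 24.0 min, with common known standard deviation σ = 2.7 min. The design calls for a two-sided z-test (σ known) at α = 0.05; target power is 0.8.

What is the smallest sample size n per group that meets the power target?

Standardized effect: d = |μ_{line A} − μ_{line B}| / σ = |21.3 − 24.0| / 2.7 = 1.0000
Set Φ(δ − 1.960) = 0.8; then δ − 1.960 = Φ⁻¹(0.8) = 0.842, giving δ = 2.802.
(The Φ(−δ − z_{α/2}) term is vanishingly small for δ > 0 and is dropped in the standard sample-size formula.)
δ = d·√(n/2) ⇒ n = 2(δ/d)² = 2 × (2.802 / 1.0000)² = 15.70.
Round up to the next whole unit.

n = 16 per group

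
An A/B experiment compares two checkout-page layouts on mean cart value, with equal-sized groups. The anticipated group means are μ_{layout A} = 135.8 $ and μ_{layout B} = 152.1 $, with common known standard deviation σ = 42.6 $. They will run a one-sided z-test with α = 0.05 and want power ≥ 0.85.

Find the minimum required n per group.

Standardized effect: d = |μ_{layout A} − μ_{layout B}| / σ = |135.8 − 152.1| / 42.6 = 0.3826
Set Φ(δ − 1.645) = 0.85; then δ − 1.645 = Φ⁻¹(0.85) = 1.036, giving δ = 2.681.
δ = d·√(n/2) ⇒ n = 2(δ/d)² = 2 × (2.681 / 0.3826)² = 98.21.
Rounding up, n = 99 per group.

n = 99 per group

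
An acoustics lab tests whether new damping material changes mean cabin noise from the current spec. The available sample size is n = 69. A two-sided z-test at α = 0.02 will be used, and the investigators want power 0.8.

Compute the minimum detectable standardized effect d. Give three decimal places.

Required noncentrality: δ = z_{0.01} + z_{0.20} = 2.326 + 0.842 = 3.168.
(Lower-tail contribution to power is negligible for δ > 0.)
δ = d·√n ⇒ d = δ/√n = 3.168/√69 = 0.3814.

d ≈ 0.381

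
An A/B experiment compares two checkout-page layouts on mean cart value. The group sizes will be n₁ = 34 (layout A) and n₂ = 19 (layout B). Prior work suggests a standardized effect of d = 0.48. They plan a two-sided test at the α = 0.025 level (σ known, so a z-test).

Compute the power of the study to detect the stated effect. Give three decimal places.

Noncentrality parameter: δ = d / √(1/n₁ + 1/n₂) = 0.48 / √(1/34 + 1/19) = 1.6758
Two-sided α = 0.025 → critical value z_{0.0125} = 2.241.
Power = Φ(δ − 2.241) + Φ(−δ − 2.241) = Φ(-0.566) + Φ(-3.917) = 0.2858 + 0.0000 = 0.2859.

Power ≈ 0.286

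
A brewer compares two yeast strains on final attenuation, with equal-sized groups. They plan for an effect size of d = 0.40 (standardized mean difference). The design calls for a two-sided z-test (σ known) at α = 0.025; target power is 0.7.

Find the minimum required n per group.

For power 0.7 need Φ(δ − z_{0.0125}) = 0.7, so δ = z_{0.0125} + z_{0.30} = 2.241 + 0.524 = 2.766.
(For δ > 0 the lower-tail rejection region contributes negligibly to power, so the one-term inversion is standard.)
δ = d·√(n/2) ⇒ n = 2(δ/d)² = 2 × (2.766 / 0.40)² = 95.62.
Rounding up, n = 96 per group.

n = 96 per group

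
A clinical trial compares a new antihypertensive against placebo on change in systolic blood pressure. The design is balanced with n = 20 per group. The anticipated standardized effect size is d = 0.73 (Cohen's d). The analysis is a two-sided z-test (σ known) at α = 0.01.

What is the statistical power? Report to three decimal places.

Power ≈ 0.395

Noncentrality parameter: δ = d·√(n/2) = 0.73 × √(20/2) = 2.3085
Critical value for a two-sided test at α = 0.01: z_{α/2} = 2.576.
Power = Φ(δ − 2.576) + Φ(−δ − 2.576) = Φ(-0.267) + Φ(-4.884) = 0.3946 + 0.0000 = 0.3946.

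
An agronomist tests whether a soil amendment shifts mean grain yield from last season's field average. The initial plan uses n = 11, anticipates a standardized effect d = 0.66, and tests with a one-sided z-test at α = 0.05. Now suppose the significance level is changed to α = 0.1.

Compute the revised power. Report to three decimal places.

δ = d·√n = 0.66 × √11 = 2.1890 (unchanged). New critical value: z_{0.1} = 1.282.
Revised power = Φ(δ − 1.282) = Φ(0.907) = 0.8179.

Power ≈ 0.818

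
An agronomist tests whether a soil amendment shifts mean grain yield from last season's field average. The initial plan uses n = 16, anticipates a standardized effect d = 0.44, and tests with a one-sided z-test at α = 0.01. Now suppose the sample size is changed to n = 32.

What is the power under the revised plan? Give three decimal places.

Power ≈ 0.565

With n = 32: δ = d·√n = 0.44 × √32 = 2.4890. Critical value z_{0.01} = 2.326.
Revised power = Φ(δ − 2.326) = Φ(0.163) = 0.5646.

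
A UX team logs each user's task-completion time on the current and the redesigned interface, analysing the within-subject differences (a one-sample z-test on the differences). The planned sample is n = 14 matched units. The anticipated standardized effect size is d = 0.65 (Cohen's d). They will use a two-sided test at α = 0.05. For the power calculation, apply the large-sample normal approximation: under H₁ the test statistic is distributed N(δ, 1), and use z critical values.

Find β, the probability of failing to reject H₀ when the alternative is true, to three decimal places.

Noncentrality parameter: δ = d·√n = 0.65 × √14 = 2.4321
Critical value for a two-sided test at α = 0.05: z_{α/2} = 1.960.
Power = Φ(δ − 1.960) + Φ(−δ − 1.960) = Φ(0.472) + Φ(-4.392) = 0.6816 + 0.0000 = 0.6816.
Type II error: β = 1 − power = 1 − 0.6816 = 0.3184.

β ≈ 0.318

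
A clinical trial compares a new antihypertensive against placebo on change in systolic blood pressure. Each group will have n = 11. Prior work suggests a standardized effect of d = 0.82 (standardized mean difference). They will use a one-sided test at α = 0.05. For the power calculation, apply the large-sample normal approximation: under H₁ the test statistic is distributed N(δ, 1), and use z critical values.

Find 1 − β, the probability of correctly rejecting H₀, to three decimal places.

Noncentrality parameter: δ = d·√(n/2) = 0.82 × √(11/2) = 1.9231
Critical value for a one-sided test at α = 0.05: z_α = 1.645.
Power = Φ(δ − 1.645) = Φ(0.278) = 0.6096.

Power ≈ 0.610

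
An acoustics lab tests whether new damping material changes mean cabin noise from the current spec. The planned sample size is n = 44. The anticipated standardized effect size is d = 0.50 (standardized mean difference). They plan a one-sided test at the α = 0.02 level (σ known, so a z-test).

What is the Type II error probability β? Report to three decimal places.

Noncentrality parameter: δ = d·√n = 0.50 × √44 = 3.3166
One-sided α = 0.02 → critical value z_{0.02} = 2.054.
Power = P(Z > 2.054 − δ) = Φ(1.263) = 0.8967.
Type II error: β = 1 − power = 1 − 0.8967 = 0.1033.

β ≈ 0.103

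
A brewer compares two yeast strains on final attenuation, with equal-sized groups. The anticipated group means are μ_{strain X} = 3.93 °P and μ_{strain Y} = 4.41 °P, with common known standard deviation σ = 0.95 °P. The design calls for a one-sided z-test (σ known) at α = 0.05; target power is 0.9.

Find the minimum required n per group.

n = 68 per group

Standardized effect: d = |μ_{strain X} − μ_{strain Y}| / σ = |3.93 − 4.41| / 0.95 = 0.5053
For power 0.9 need Φ(δ − z_{0.05}) = 0.9, so δ = z_{0.05} + z_{0.10} = 1.645 + 1.282 = 2.926.
δ = d·√(n/2) ⇒ n = 2(δ/d)² = 2 × (2.926 / 0.5053)² = 67.09.
Rounding up, n = 68 per group.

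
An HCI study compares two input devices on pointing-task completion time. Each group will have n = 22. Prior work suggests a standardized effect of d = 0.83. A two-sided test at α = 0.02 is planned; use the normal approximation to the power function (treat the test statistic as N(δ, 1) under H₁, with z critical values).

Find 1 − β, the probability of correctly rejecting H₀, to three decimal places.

Power ≈ 0.665

Noncentrality parameter: δ = d·√(n/2) = 0.83 × √(22/2) = 2.7528
Two-sided α = 0.02 → critical value z_{0.01} = 2.326.
Power = Φ(δ − 2.326) + Φ(−δ − 2.326) = Φ(0.426) + Φ(-5.079) = 0.6651 + 0.0000 = 0.6651.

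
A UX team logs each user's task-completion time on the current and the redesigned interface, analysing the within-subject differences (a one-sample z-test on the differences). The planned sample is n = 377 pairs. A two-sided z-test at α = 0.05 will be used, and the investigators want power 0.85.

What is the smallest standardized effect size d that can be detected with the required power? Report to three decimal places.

d ≈ 0.154

Required noncentrality: δ = z_{0.025} + z_{0.15} = 1.960 + 1.036 = 2.996.
(Lower-tail contribution to power is negligible for δ > 0.)
δ = d·√n ⇒ d = δ/√n = 2.996/√377 = 0.1543.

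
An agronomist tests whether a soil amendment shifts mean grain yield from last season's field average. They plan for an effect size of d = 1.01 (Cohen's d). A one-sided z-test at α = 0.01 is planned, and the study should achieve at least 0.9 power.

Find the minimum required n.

For power 0.9 need Φ(δ − z_{0.01}) = 0.9, so δ = z_{0.01} + z_{0.10} = 2.326 + 1.282 = 3.608.
δ = d·√n ⇒ n = (δ/d)² = (3.608 / 1.01)² = 12.76.
Rounding up, n = 13.

n = 13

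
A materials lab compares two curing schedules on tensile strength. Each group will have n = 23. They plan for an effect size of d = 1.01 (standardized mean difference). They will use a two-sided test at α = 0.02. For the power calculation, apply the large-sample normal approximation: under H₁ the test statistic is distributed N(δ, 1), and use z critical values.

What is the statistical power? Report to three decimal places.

Noncentrality parameter: δ = d·√(n/2) = 1.01 × √(23/2) = 3.4251
Critical value for a two-sided test at α = 0.02: z_{α/2} = 2.326.
Power = Φ(δ − 2.326) + Φ(−δ − 2.326) = Φ(1.099) + Φ(-5.751) = 0.8641 + 0.0000 = 0.8641.

Power ≈ 0.864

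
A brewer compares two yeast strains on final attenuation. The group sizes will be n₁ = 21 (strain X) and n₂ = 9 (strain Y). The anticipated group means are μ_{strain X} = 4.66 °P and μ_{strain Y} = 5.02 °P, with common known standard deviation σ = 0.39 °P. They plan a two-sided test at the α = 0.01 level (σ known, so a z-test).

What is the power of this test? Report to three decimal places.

Standardized effect: d = |μ_{strain X} − μ_{strain Y}| / σ = |4.66 − 5.02| / 0.39 = 0.9231
Noncentrality parameter: δ = d / √(1/n₁ + 1/n₂) = 0.9231 / √(1/21 + 1/9) = 2.3169
Critical value for a two-sided test at α = 0.01: z_{α/2} = 2.576.
Power = Φ(δ − 2.576) + Φ(−δ − 2.576) = Φ(-0.259) + Φ(-4.893) = 0.3978 + 0.0000 = 0.3978.

Power ≈ 0.398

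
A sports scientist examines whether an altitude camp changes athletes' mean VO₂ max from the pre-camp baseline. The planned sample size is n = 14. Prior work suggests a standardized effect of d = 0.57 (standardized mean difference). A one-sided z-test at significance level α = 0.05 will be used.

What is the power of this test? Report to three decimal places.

Noncentrality parameter: δ = d·√n = 0.57 × √14 = 2.1327
Critical value for a one-sided test at α = 0.05: z_α = 1.645.
Power = P(Z > 1.645 − δ) = Φ(0.488) = 0.6872.

Power ≈ 0.687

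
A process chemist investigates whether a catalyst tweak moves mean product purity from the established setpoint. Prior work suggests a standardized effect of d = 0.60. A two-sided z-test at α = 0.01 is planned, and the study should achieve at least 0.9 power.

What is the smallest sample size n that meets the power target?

Set Φ(δ − 2.576) = 0.9; then δ − 2.576 = Φ⁻¹(0.9) = 1.282, giving δ = 3.857.
(Ignoring the negligible lower-tail rejection probability gives the usual closed-form inversion.)
δ = d·√n ⇒ n = (δ/d)² = (3.857 / 0.60)² = 41.33.
Rounding up, n = 42.

n = 42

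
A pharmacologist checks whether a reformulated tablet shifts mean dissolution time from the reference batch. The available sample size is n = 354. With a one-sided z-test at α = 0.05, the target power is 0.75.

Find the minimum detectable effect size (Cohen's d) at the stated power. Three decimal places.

Need Φ(δ − 1.645) = 0.75, so δ = 1.645 + 0.674 = 2.319.
δ = d·√n ⇒ d = δ/√n = 2.319/√354 = 0.1233.

d ≈ 0.123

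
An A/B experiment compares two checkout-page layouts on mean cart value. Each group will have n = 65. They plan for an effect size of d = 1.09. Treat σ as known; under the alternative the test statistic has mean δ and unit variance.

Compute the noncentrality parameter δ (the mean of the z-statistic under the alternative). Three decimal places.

δ = d·√(n/2) = 1.09 × √(65/2) = 6.2140

δ ≈ 6.214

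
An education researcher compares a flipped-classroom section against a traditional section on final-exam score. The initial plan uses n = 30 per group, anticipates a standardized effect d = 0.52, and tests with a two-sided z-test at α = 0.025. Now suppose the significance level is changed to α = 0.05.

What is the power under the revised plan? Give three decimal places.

Power ≈ 0.522

δ = d·√(n/2) = 0.52 × √(30/2) = 2.0140 (unchanged). New critical value: z_{0.025} = 1.960.
Revised power = Φ(δ − 1.960) + Φ(−δ − 1.960) = Φ(0.054) + Φ(-3.974) = 0.5215 + 0.0000 = 0.5216.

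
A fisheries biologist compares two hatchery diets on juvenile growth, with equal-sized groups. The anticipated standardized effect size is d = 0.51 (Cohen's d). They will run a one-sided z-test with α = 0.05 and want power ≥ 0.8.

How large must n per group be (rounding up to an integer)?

n = 48 per group

For power 0.8 need Φ(δ − z_{0.05}) = 0.8, so δ = z_{0.05} + z_{0.20} = 1.645 + 0.842 = 2.486.
δ = d·√(n/2) ⇒ n = 2(δ/d)² = 2 × (2.486 / 0.51)² = 47.54.
Round up to the next whole unit.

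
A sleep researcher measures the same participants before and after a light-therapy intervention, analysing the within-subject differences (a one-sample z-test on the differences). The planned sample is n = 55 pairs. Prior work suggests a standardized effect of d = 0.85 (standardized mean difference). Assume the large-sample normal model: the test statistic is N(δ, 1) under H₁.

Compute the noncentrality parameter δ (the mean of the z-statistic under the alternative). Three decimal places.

δ = d·√n = 0.85 × √55 = 6.3038

δ ≈ 6.304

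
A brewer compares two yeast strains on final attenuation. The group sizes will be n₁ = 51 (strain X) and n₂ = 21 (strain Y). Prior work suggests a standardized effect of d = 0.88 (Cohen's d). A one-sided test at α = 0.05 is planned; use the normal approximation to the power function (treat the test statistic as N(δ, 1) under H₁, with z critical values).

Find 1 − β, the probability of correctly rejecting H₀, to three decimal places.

Power ≈ 0.960

Noncentrality parameter: δ = d / √(1/n₁ + 1/n₂) = 0.88 / √(1/51 + 1/21) = 3.3940
One-sided α = 0.05 → critical value z_{0.05} = 1.645.
Power = Φ(δ − 1.645) = Φ(1.749) = 0.9599.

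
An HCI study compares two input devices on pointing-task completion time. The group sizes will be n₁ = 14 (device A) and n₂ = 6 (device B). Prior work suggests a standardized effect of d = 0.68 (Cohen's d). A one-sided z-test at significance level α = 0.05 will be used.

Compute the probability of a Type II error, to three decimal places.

Noncentrality parameter: δ = d / √(1/n₁ + 1/n₂) = 0.68 / √(1/14 + 1/6) = 1.3936
Critical value for a one-sided test at α = 0.05: z_α = 1.645.
Power = Φ(δ − 1.645) = Φ(-0.251) = 0.4008.
Type II error: β = 1 − power = 1 − 0.4008 = 0.5992.

β ≈ 0.599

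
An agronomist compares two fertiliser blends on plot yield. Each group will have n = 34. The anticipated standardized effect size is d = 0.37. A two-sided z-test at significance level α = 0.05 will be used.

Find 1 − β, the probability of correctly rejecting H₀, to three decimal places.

Power ≈ 0.332

Noncentrality parameter: δ = d·√(n/2) = 0.37 × √(34/2) = 1.5255
Critical value for a two-sided test at α = 0.05: z_{α/2} = 1.960.
Power = Φ(δ − 1.960) + Φ(−δ − 1.960) = Φ(-0.434) + Φ(-3.486) = 0.3320 + 0.0002 = 0.3322.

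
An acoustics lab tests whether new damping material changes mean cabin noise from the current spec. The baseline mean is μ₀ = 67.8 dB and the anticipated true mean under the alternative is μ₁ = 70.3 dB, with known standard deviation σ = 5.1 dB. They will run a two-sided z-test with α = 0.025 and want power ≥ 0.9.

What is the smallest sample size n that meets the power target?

n = 52

Standardized effect: d = |μ₁ − μ₀| / σ = |70.3 − 67.8| / 5.1 = 0.4902
Set Φ(δ − 2.241) = 0.9; then δ − 2.241 = Φ⁻¹(0.9) = 1.282, giving δ = 3.523.
(The Φ(−δ − z_{α/2}) term is vanishingly small for δ > 0 and is dropped in the standard sample-size formula.)
δ = d·√n ⇒ n = (δ/d)² = (3.523 / 0.4902)² = 51.65.
Round up to the next whole unit.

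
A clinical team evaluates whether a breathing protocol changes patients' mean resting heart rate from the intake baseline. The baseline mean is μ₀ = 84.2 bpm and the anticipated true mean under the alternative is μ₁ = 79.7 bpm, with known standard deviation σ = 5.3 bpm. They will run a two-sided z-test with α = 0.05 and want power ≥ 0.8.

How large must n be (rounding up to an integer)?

Standardized effect: d = |μ₁ − μ₀| / σ = |79.7 − 84.2| / 5.3 = 0.8491
For power 0.8 need Φ(δ − z_{0.025}) = 0.8, so δ = z_{0.025} + z_{0.20} = 1.960 + 0.842 = 2.802.
(The Φ(−δ − z_{α/2}) term is vanishingly small for δ > 0 and is dropped in the standard sample-size formula.)
δ = d·√n ⇒ n = (δ/d)² = (2.802 / 0.8491)² = 10.89.
Round up to the next whole unit.

n = 11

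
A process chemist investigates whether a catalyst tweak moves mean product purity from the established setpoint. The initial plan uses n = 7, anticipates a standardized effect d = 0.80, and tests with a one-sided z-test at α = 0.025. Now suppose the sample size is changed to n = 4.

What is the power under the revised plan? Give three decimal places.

Power ≈ 0.359

With n = 4: δ = d·√n = 0.80 × √4 = 1.6000. Critical value z_{0.025} = 1.960.
Revised power = Φ(δ − 1.960) = Φ(-0.360) = 0.3594.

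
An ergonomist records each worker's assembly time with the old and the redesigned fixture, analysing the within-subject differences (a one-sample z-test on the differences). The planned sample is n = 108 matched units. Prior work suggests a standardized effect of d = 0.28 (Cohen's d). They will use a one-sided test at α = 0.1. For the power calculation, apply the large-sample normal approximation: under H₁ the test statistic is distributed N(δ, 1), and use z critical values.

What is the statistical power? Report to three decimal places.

Noncentrality parameter: δ = d·√n = 0.28 × √108 = 2.9098
Critical value for a one-sided test at α = 0.1: z_α = 1.282.
Power = Φ(δ − 1.282) = Φ(1.628) = 0.9483.

Power ≈ 0.948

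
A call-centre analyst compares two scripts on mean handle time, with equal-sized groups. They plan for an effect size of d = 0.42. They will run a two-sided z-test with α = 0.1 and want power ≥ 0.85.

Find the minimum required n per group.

For power 0.85 need Φ(δ − z_{0.05}) = 0.85, so δ = z_{0.05} + z_{0.15} = 1.645 + 1.036 = 2.681.
(The Φ(−δ − z_{α/2}) term is vanishingly small for δ > 0 and is dropped in the standard sample-size formula.)
δ = d·√(n/2) ⇒ n = 2(δ/d)² = 2 × (2.681 / 0.42)² = 81.51.
Rounding up, n = 82 per group.

n = 82 per group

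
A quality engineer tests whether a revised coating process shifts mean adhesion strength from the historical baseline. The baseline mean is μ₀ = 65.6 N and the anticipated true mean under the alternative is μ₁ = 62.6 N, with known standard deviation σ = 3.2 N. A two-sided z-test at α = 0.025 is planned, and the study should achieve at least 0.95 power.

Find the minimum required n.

n = 18

Standardized effect: d = |μ₁ − μ₀| / σ = |62.6 − 65.6| / 3.2 = 0.9375
For power 0.95 need Φ(δ − z_{0.0125}) = 0.95, so δ = z_{0.0125} + z_{0.05} = 2.241 + 1.645 = 3.886.
(For δ > 0 the lower-tail rejection region contributes negligibly to power, so the one-term inversion is standard.)
δ = d·√n ⇒ n = (δ/d)² = (3.886 / 0.9375)² = 17.18.
Rounding up, n = 18.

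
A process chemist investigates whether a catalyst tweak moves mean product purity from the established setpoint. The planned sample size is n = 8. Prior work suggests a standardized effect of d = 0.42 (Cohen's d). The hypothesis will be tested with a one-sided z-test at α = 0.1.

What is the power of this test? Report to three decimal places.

Noncentrality parameter: λ = d·√n = 0.42 × √8 = 1.1879
One-sided α = 0.1 → critical value z_{0.1} = 1.282.
Power = P(Z > 1.282 − λ) = Φ(-0.094) = 0.4627.

Power ≈ 0.463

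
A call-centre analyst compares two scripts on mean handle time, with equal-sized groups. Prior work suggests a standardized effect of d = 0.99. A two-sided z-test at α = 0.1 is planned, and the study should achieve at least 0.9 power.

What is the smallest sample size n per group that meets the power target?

n = 18 per group

For power 0.9 need Φ(δ − z_{0.05}) = 0.9, so δ = z_{0.05} + z_{0.10} = 1.645 + 1.282 = 2.926.
(The Φ(−δ − z_{α/2}) term is vanishingly small for δ > 0 and is dropped in the standard sample-size formula.)
δ = d·√(n/2) ⇒ n = 2(δ/d)² = 2 × (2.926 / 0.99)² = 17.48.
Round up to the next whole unit.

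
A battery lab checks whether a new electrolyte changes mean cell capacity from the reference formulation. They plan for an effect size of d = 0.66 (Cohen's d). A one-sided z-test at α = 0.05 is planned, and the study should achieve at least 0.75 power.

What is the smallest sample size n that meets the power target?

n = 13

Set Φ(δ − 1.645) = 0.75; then δ − 1.645 = Φ⁻¹(0.75) = 0.674, giving δ = 2.319.
δ = d·√n ⇒ n = (δ/d)² = (2.319 / 0.66)² = 12.35.
Round up to the next whole unit.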